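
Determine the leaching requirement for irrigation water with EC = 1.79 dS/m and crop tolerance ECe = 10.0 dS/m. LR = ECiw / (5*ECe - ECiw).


LR = ECiw / (5*ECe - ECiw)
LR = 1.79 / (5*10.0 - 1.79)
LR = 1.79 / 48.2100

0.0371


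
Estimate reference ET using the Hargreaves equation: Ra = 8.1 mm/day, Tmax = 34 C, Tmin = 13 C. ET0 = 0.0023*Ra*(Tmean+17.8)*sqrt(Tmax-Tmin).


Tmean = (Tmax + Tmin)/2 = (34 + 13)/2 = 23.5
ET0 = 0.0023 * 8.1 * (23.5 + 17.8) * sqrt(34 - 13)
ET0 = 0.0023 * 8.1 * 41.3 * 4.582576

3.5259 mm/day


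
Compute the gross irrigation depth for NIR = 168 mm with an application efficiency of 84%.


Ea = 84% = 0.84
GID = NIR / Ea = 168 / 0.84 = 200.0000 mm

200.0000 mm


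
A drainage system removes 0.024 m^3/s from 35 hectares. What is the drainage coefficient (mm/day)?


DC = Q * 86400 / (A * 10000) * 1000
DC = 0.024 * 86400 / (35 * 10000) * 1000
DC = 2073600.0000 / 350000

5.9246 mm/day


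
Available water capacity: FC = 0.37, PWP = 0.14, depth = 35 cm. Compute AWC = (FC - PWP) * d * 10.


AWC = (FC - PWP) * d * 10
AWC = (0.37 - 0.14) * 35 * 10
AWC = 0.2300 * 35 * 10

80.5000 mm


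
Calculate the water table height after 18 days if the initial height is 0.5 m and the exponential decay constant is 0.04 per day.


m = m0 * exp(-k*t)
m = 0.5 * exp(-0.04 * 18)
m = 0.5 * exp(-0.7200)

0.2434 m


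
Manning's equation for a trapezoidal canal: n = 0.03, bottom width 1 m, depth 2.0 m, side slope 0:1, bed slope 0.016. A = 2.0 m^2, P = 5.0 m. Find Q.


R = A/P = 2.0/5.0 = 0.400000
Q = (1/0.03) * 2.0 * 0.400000^(2/3) * 0.016^0.5

4.5780 m^3/s


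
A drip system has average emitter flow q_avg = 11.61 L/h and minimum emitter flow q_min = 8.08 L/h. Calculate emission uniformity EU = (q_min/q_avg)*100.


EU = (q_min/q_avg)*100 = (8.08/11.61)*100 = 69.5952%

69.5952 %


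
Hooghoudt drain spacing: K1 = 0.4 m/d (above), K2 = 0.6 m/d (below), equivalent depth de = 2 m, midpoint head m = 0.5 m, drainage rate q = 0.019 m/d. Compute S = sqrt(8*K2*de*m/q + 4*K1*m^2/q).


S^2 = 8*K2*de*m/q + 4*K1*m^2/q
S^2 = 8*0.6*2*0.5/0.019 + 4*0.4*0.5^2/0.019
S = sqrt(273.6842)

16.5434 m


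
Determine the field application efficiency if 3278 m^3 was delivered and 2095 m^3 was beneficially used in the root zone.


Ea = V_root / V_field * 100 = 2095 / 3278 * 100 = 63.9109%

63.9109 %


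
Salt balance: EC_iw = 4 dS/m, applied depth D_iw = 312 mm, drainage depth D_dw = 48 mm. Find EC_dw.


EC_dw = EC_iw * D_iw / D_dw
EC_dw = 4 * 312 / 48
EC_dw = 1248 / 48

26.0000 dS/m


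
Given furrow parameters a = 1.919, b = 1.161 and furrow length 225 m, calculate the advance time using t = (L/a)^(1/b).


t = (L/a)^(1/b)
t = (225/1.919)^(1/1.161)
t = 117.248567^(1/1.161)

60.5588 min


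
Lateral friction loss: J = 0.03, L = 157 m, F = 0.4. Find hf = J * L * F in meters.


hf = J * L * F = 0.03 * 157 * 0.4 = 1.8840 m

1.8840 m


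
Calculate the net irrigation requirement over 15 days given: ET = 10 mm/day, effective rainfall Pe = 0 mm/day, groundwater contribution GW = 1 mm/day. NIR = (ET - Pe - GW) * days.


Daily deficit = ET - Pe - GW = 10 - 0 - 1 = 9 mm/day
NIR = 9 * 15 = 135 mm

135.0000 mm


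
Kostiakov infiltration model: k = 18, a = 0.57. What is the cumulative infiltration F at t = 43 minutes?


F = k * t^a = 18 * 43^0.57
F = 18 * 8.532514

153.5853 mm


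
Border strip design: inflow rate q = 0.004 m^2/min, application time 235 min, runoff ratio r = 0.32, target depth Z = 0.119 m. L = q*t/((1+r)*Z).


L = q*t/((1+r)*Z)
L = 0.004*235/((1+0.32)*0.119)
L = 0.94/0.15708

5.9842 m


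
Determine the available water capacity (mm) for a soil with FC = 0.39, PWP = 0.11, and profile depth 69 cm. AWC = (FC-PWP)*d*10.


AWC = (FC - PWP) * d * 10
AWC = (0.39 - 0.11) * 69 * 10
AWC = 0.2800 * 69 * 10

193.2000 mm


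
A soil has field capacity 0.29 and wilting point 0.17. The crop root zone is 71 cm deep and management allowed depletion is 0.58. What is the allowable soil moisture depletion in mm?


SMD = (FC - PWP) * d * MAD * 10
SMD = (0.29 - 0.17) * 71 * 0.58 * 10
SMD = 0.1200 * 71 * 0.58 * 10

49.4160 mm


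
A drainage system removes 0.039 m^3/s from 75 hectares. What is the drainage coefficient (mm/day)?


DC = Q * 86400 / (A * 10000) * 1000
DC = 0.039 * 86400 / (75 * 10000) * 1000
DC = 3369600.0000 / 750000

4.4928 mm/day


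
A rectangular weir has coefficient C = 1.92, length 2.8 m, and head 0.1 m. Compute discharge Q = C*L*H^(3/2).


Q = C * L * H^(3/2) = 1.92 * 2.8 * 0.1^1.5 = 1.92 * 2.8 * 0.031623

0.1700 m^3/s


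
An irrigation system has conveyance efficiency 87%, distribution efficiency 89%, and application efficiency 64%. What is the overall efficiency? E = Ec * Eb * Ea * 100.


Ec = 0.87, Eb = 0.89, Ea = 0.64
E = 0.87 * 0.89 * 0.64 * 100 = 49.5552%

49.5552 %


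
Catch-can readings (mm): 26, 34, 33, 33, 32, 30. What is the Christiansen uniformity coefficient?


mean = 31.333333 mm
MAD = 2.222222 mm
CU = (1 - 2.222222/31.333333)*100

92.9078 %


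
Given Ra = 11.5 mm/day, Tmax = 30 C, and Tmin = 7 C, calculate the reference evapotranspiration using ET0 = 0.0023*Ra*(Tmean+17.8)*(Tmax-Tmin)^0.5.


Tmean = (Tmax + Tmin)/2 = (30 + 7)/2 = 18.5
ET0 = 0.0023 * 11.5 * (18.5 + 17.8) * sqrt(30 - 7)
ET0 = 0.0023 * 11.5 * 36.3 * 4.795832

4.6046 mm/day


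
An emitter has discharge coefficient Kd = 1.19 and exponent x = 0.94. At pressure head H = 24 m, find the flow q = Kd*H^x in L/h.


q = Kd * H^x = 1.19 * 24^0.94 = 1.19 * 19.833464

23.6018 L/h


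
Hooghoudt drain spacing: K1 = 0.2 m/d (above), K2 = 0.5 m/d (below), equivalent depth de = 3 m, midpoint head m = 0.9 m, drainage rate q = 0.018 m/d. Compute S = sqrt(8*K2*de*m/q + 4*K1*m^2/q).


S^2 = 8*K2*de*m/q + 4*K1*m^2/q
S^2 = 8*0.5*3*0.9/0.018 + 4*0.2*0.9^2/0.018
S = sqrt(636.0000)

25.2190 m


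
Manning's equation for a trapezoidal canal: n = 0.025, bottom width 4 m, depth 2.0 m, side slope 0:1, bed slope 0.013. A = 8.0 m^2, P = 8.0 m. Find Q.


R = A/P = 8.0/8.0 = 1.000000
Q = (1/0.025) * 8.0 * 1.000000^(2/3) * 0.013^0.5

36.4856 m^3/s


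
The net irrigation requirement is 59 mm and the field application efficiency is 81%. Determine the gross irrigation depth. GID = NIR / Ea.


Ea = 81% = 0.81
GID = NIR / Ea = 59 / 0.81 = 72.8395 mm

72.8395 mm


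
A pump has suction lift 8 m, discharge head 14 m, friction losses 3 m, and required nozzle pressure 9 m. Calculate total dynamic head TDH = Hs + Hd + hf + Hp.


TDH = Hs + Hd + hf + Hp = 8 + 14 + 3 + 9 = 34

34 m


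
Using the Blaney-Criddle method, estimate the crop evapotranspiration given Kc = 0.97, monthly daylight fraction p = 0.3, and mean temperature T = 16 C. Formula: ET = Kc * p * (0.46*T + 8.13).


ET = Kc * p * (0.46*T + 8.13)
ET = 0.97 * 0.3 * (0.46*16 + 8.13)
ET = 0.97 * 0.3 * 15.4900

4.5076 mm/day


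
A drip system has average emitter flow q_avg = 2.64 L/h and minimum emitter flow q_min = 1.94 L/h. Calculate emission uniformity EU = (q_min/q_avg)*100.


EU = (q_min/q_avg)*100 = (1.94/2.64)*100 = 73.4848%

73.4848 %


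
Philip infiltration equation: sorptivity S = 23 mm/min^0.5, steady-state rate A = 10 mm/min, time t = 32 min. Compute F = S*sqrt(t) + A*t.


F = S*sqrt(t) + A*t
F = 23*sqrt(32) + 10*32
F = 23*5.656854 + 320

450.1076 mm


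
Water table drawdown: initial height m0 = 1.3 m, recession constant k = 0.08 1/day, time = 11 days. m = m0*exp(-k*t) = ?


m = m0 * exp(-k*t)
m = 1.3 * exp(-0.08 * 11)
m = 1.3 * exp(-0.8800)

0.5392 m


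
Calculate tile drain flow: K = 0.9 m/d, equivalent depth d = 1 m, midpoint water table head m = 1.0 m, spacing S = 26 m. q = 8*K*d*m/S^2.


q = 8*K*d*m/S^2
q = 8*0.9*1*1.0/26^2
q = 7.2000 / 676

0.0107 m/d


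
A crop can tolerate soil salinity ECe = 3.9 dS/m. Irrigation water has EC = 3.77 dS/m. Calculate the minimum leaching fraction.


LR = ECiw / (5*ECe - ECiw)
LR = 3.77 / (5*3.9 - 3.77)
LR = 3.77 / 15.7300

0.2397


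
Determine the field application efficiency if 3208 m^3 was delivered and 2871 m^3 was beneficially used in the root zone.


Ea = V_root / V_field * 100 = 2871 / 3208 * 100 = 89.4950%

89.4950 %


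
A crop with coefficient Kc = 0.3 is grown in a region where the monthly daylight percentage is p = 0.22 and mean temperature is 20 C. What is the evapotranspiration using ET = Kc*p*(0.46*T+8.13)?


ET = Kc * p * (0.46*T + 8.13)
ET = 0.3 * 0.22 * (0.46*20 + 8.13)
ET = 0.3 * 0.22 * 17.3300

1.1438 mm/day


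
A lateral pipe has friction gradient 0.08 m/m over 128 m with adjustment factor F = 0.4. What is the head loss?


hf = J * L * F = 0.08 * 128 * 0.4 = 4.0960 m

4.0960 m


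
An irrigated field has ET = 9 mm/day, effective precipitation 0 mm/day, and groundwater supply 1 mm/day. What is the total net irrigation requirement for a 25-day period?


Daily deficit = ET - Pe - GW = 9 - 0 - 1 = 8 mm/day
NIR = 8 * 25 = 200 mm

200.0000 mm


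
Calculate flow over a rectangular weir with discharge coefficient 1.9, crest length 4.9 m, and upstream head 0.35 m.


Q = C * L * H^(3/2) = 1.9 * 4.9 * 0.35^1.5 = 1.9 * 4.9 * 0.207063

1.9278 m^3/s


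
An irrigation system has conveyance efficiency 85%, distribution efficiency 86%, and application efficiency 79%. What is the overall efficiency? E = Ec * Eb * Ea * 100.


Ec = 0.85, Eb = 0.86, Ea = 0.79
E = 0.85 * 0.86 * 0.79 * 100 = 57.7490%

57.7490 %


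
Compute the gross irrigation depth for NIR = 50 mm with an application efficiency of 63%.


Ea = 63% = 0.63
GID = NIR / Ea = 50 / 0.63 = 79.3651 mm

79.3651 mm


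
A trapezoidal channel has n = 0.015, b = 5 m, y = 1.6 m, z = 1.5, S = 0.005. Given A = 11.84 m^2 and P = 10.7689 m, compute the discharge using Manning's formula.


R = A/P = 11.84/10.7689 = 1.099462
Q = (1/0.015) * 11.84 * 1.099462^(2/3) * 0.005^0.5

59.4564 m^3/s


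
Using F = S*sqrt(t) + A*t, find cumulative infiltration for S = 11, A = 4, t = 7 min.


F = S*sqrt(t) + A*t
F = 11*sqrt(7) + 4*7
F = 11*2.645751 + 28

57.1033 mm


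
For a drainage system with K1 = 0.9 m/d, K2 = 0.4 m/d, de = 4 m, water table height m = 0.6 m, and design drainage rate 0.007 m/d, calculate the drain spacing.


S^2 = 8*K2*de*m/q + 4*K1*m^2/q
S^2 = 8*0.4*4*0.6/0.007 + 4*0.9*0.6^2/0.007
S = sqrt(1282.2857)

35.8090 m


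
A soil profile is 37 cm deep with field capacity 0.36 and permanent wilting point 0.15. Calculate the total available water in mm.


AWC = (FC - PWP) * d * 10
AWC = (0.36 - 0.15) * 37 * 10
AWC = 0.2100 * 37 * 10

77.7000 mm


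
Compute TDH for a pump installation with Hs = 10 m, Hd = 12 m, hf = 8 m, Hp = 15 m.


TDH = Hs + Hd + hf + Hp = 10 + 12 + 8 + 15 = 45

45 m


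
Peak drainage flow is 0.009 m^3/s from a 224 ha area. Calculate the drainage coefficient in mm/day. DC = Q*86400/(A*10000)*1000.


DC = Q * 86400 / (A * 10000) * 1000
DC = 0.009 * 86400 / (224 * 10000) * 1000
DC = 777600.0000 / 2240000

0.3471 mm/day


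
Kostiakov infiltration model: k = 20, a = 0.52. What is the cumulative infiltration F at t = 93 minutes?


F = k * t^a = 20 * 93^0.52
F = 20 * 10.558717

211.1743 mm


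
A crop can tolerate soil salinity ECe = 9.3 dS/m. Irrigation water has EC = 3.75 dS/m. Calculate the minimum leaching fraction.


LR = ECiw / (5*ECe - ECiw)
LR = 3.75 / (5*9.3 - 3.75)
LR = 3.75 / 42.7500

0.0877


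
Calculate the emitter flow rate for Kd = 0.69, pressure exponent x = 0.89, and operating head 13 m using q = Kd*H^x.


q = Kd * H^x = 0.69 * 13^0.89 = 0.69 * 9.804142

6.7649 L/h


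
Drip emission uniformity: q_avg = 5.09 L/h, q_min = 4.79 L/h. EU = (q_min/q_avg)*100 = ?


EU = (q_min/q_avg)*100 = (4.79/5.09)*100 = 94.1061%

94.1061 %


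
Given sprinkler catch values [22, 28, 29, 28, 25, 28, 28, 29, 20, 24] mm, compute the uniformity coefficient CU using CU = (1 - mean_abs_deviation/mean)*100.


mean = 26.100000 mm
MAD = 2.680000 mm
CU = (1 - 2.680000/26.100000)*100

89.7318 %


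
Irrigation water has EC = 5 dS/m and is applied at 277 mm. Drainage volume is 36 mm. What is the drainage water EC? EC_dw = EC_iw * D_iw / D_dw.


EC_dw = EC_iw * D_iw / D_dw
EC_dw = 5 * 277 / 36
EC_dw = 1385 / 36

38.4722 dS/m


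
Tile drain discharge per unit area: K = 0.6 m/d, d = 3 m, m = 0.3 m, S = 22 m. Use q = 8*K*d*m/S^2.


q = 8*K*d*m/S^2
q = 8*0.6*3*0.3/22^2
q = 4.3200 / 484

0.0089 m/d


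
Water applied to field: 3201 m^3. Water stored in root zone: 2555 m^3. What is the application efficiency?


Ea = V_root / V_field * 100 = 2555 / 3201 * 100 = 79.8188%

79.8188 %


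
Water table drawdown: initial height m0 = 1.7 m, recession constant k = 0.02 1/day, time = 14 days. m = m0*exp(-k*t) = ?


m = m0 * exp(-k*t)
m = 1.7 * exp(-0.02 * 14)
m = 1.7 * exp(-0.2800)

1.2848 m


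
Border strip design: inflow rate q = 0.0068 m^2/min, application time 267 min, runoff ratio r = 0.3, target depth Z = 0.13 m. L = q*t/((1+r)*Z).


L = q*t/((1+r)*Z)
L = 0.0068*267/((1+0.3)*0.13)
L = 1.8156/0.169

10.7432 m


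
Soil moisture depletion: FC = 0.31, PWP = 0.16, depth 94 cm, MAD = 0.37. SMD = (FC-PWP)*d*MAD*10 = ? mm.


SMD = (FC - PWP) * d * MAD * 10
SMD = (0.31 - 0.16) * 94 * 0.37 * 10
SMD = 0.1500 * 94 * 0.37 * 10

52.1700 mm


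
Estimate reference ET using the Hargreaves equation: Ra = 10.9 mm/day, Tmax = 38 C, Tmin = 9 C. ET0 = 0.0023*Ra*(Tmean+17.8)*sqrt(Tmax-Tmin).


Tmean = (Tmax + Tmin)/2 = (38 + 9)/2 = 23.5
ET0 = 0.0023 * 10.9 * (23.5 + 17.8) * sqrt(38 - 9)
ET0 = 0.0023 * 10.9 * 41.3 * 5.385165

5.5758 mm/day


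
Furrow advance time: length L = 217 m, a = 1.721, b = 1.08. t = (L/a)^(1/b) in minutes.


t = (L/a)^(1/b)
t = (217/1.721)^(1/1.08)
t = 126.089483^(1/1.08)

88.1197 min


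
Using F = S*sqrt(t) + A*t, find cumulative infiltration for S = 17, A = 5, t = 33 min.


F = S*sqrt(t) + A*t
F = 17*sqrt(33) + 5*33
F = 17*5.744563 + 165

262.6576 mm


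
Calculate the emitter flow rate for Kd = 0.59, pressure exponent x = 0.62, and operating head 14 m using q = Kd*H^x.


q = Kd * H^x = 0.59 * 14^0.62 = 0.59 * 5.135697

3.0301 L/h


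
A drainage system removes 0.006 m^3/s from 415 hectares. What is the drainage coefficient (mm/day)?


DC = Q * 86400 / (A * 10000) * 1000
DC = 0.006 * 86400 / (415 * 10000) * 1000
DC = 518400.0000 / 4150000

0.1249 mm/day


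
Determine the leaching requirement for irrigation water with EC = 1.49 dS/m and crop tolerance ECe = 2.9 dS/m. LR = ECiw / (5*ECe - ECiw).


LR = ECiw / (5*ECe - ECiw)
LR = 1.49 / (5*2.9 - 1.49)
LR = 1.49 / 13.0100

0.1145


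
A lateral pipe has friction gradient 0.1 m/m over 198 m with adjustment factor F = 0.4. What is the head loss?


hf = J * L * F = 0.1 * 198 * 0.4 = 7.9200 m

7.9200 m


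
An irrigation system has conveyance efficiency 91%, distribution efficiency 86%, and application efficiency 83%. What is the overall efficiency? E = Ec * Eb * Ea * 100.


Ec = 0.91, Eb = 0.86, Ea = 0.83
E = 0.91 * 0.86 * 0.83 * 100 = 64.9558%

64.9558 %


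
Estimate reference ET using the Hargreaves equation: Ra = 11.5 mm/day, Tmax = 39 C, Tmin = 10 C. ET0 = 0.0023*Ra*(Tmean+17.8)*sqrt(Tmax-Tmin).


Tmean = (Tmax + Tmin)/2 = (39 + 10)/2 = 24.5
ET0 = 0.0023 * 11.5 * (24.5 + 17.8) * sqrt(39 - 10)
ET0 = 0.0023 * 11.5 * 42.3 * 5.385165

6.0251 mm/day


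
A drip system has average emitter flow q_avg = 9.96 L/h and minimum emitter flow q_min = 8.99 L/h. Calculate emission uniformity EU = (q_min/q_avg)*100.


EU = (q_min/q_avg)*100 = (8.99/9.96)*100 = 90.2610%

90.2610 %


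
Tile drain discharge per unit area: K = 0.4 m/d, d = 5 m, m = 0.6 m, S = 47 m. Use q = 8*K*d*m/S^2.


q = 8*K*d*m/S^2
q = 8*0.4*5*0.6/47^2
q = 9.6000 / 2209

0.0043 m/d


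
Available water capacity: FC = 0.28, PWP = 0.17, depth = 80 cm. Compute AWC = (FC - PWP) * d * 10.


AWC = (FC - PWP) * d * 10
AWC = (0.28 - 0.17) * 80 * 10
AWC = 0.1100 * 80 * 10

88.0000 mm


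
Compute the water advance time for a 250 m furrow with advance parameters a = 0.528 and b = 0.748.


t = (L/a)^(1/b)
t = (250/0.528)^(1/0.748)
t = 473.484848^(1/0.748)

3772.3538 min


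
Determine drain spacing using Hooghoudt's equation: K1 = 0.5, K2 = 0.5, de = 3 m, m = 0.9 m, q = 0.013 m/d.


S^2 = 8*K2*de*m/q + 4*K1*m^2/q
S^2 = 8*0.5*3*0.9/0.013 + 4*0.5*0.9^2/0.013
S = sqrt(955.3846)

30.9093 m


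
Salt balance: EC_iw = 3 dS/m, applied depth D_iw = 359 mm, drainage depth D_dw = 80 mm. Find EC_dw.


EC_dw = EC_iw * D_iw / D_dw
EC_dw = 3 * 359 / 80
EC_dw = 1077 / 80

13.4625 dS/m


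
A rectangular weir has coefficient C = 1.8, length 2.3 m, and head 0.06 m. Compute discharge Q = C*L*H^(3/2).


Q = C * L * H^(3/2) = 1.8 * 2.3 * 0.06^1.5 = 1.8 * 2.3 * 0.014697

0.0608 m^3/s


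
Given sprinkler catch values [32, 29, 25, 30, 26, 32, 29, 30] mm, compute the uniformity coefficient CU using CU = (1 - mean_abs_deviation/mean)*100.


mean = 29.125000 mm
MAD = 1.875000 mm
CU = (1 - 1.875000/29.125000)*100

93.5622 %


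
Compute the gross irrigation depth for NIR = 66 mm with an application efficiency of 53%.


Ea = 53% = 0.53
GID = NIR / Ea = 66 / 0.53 = 124.5283 mm

124.5283 mm


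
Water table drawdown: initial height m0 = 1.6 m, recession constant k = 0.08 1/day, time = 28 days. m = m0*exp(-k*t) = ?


m = m0 * exp(-k*t)
m = 1.6 * exp(-0.08 * 28)
m = 1.6 * exp(-2.2400)

0.1703 m


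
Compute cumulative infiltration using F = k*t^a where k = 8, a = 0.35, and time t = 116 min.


F = k * t^a = 8 * 116^0.35
F = 8 * 5.279105

42.2328 mm


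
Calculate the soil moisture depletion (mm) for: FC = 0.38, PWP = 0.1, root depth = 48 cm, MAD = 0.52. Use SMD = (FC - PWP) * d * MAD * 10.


SMD = (FC - PWP) * d * MAD * 10
SMD = (0.38 - 0.1) * 48 * 0.52 * 10
SMD = 0.2800 * 48 * 0.52 * 10

69.8880 mm


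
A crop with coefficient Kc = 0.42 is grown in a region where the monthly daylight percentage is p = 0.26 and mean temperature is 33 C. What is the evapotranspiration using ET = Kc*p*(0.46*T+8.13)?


ET = Kc * p * (0.46*T + 8.13)
ET = 0.42 * 0.26 * (0.46*33 + 8.13)
ET = 0.42 * 0.26 * 23.3100

2.5455 mm/day


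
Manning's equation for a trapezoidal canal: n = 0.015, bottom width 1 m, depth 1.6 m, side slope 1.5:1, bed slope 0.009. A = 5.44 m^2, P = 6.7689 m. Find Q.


R = A/P = 5.44/6.7689 = 0.803676
Q = (1/0.015) * 5.44 * 0.803676^(2/3) * 0.009^0.5

29.7406 m^3/s


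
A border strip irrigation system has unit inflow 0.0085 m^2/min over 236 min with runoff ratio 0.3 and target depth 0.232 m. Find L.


L = q*t/((1+r)*Z)
L = 0.0085*236/((1+0.3)*0.232)
L = 2.006/0.3016

6.6512 m


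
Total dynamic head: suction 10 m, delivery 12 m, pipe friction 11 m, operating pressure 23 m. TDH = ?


TDH = Hs + Hd + hf + Hp = 10 + 12 + 11 + 23 = 56

56 m


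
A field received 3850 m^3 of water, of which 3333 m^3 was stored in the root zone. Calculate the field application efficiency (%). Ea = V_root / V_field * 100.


Ea = V_root / V_field * 100 = 3333 / 3850 * 100 = 86.5714%

86.5714 %


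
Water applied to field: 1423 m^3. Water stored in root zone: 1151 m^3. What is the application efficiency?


Ea = V_root / V_field * 100 = 1151 / 1423 * 100 = 80.8855%

80.8855 %


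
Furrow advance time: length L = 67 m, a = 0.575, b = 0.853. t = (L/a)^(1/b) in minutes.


t = (L/a)^(1/b)
t = (67/0.575)^(1/0.853)
t = 116.521739^(1/0.853)

264.5556 min


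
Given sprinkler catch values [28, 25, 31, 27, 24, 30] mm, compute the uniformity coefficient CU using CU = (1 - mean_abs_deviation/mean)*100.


mean = 27.500000 mm
MAD = 2.166667 mm
CU = (1 - 2.166667/27.500000)*100

92.1212 %


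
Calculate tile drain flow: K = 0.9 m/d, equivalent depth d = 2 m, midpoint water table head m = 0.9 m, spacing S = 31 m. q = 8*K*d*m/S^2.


q = 8*K*d*m/S^2
q = 8*0.9*2*0.9/31^2
q = 12.9600 / 961

0.0135 m/d


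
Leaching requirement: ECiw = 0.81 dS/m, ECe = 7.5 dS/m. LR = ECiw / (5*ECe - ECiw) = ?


LR = ECiw / (5*ECe - ECiw)
LR = 0.81 / (5*7.5 - 0.81)
LR = 0.81 / 36.6900

0.0221


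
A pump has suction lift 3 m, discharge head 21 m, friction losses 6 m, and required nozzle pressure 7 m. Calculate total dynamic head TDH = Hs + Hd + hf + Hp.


TDH = Hs + Hd + hf + Hp = 3 + 21 + 6 + 7 = 37

37 m


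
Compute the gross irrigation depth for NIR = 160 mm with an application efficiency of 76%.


Ea = 76% = 0.76
GID = NIR / Ea = 160 / 0.76 = 210.5263 mm

210.5263 mm


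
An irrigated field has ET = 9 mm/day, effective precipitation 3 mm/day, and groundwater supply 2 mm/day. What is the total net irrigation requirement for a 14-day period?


Daily deficit = ET - Pe - GW = 9 - 3 - 2 = 4 mm/day
NIR = 4 * 14 = 56 mm

56.0000 mm


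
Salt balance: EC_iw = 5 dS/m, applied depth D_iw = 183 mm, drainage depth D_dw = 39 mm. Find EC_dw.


EC_dw = EC_iw * D_iw / D_dw
EC_dw = 5 * 183 / 39
EC_dw = 915 / 39

23.4615 dS/m


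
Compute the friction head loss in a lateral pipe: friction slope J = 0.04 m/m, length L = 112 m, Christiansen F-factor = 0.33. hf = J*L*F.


hf = J * L * F = 0.04 * 112 * 0.33 = 1.4784 m

1.4784 m


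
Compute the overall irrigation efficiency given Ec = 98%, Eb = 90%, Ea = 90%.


Ec = 0.98, Eb = 0.9, Ea = 0.9
E = 0.98 * 0.9 * 0.9 * 100 = 79.3800%

79.3800 %


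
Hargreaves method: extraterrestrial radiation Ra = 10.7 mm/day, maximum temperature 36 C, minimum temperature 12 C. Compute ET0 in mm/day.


Tmean = (Tmax + Tmin)/2 = (36 + 12)/2 = 24.0
ET0 = 0.0023 * 10.7 * (24.0 + 17.8) * sqrt(36 - 12)
ET0 = 0.0023 * 10.7 * 41.8 * 4.898979

5.0396 mm/day


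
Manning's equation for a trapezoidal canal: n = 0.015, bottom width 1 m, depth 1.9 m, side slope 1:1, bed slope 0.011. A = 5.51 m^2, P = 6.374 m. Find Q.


R = A/P = 5.51/6.374 = 0.864449
Q = (1/0.015) * 5.51 * 0.864449^(2/3) * 0.011^0.5

34.9609 m^3/s


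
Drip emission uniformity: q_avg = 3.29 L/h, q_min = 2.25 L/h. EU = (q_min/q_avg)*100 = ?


EU = (q_min/q_avg)*100 = (2.25/3.29)*100 = 68.3891%

68.3891 %


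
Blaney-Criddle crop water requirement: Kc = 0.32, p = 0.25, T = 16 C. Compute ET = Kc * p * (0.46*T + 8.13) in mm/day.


ET = Kc * p * (0.46*T + 8.13)
ET = 0.32 * 0.25 * (0.46*16 + 8.13)
ET = 0.32 * 0.25 * 15.4900

1.2392 mm/day


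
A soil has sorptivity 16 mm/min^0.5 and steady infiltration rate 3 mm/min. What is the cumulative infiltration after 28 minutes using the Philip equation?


F = S*sqrt(t) + A*t
F = 16*sqrt(28) + 3*28
F = 16*5.291503 + 84

168.6640 mm


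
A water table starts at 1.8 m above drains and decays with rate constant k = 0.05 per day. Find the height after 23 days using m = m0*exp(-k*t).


m = m0 * exp(-k*t)
m = 1.8 * exp(-0.05 * 23)
m = 1.8 * exp(-1.1500)

0.5699 m


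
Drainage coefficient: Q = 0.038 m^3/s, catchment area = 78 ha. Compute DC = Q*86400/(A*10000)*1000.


DC = Q * 86400 / (A * 10000) * 1000
DC = 0.038 * 86400 / (78 * 10000) * 1000
DC = 3283200.0000 / 780000

4.2092 mm/day


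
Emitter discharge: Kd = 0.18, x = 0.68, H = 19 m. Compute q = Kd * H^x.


q = Kd * H^x = 0.18 * 19^0.68 = 0.18 * 7.405467

1.3330 L/h


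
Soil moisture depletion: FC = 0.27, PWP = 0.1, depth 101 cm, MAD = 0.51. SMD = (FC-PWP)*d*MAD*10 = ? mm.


SMD = (FC - PWP) * d * MAD * 10
SMD = (0.27 - 0.1) * 101 * 0.51 * 10
SMD = 0.1700 * 101 * 0.51 * 10

87.5670 mm


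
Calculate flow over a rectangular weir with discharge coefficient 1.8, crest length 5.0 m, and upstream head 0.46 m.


Q = C * L * H^(3/2) = 1.8 * 5.0 * 0.46^1.5 = 1.8 * 5.0 * 0.311987

2.8079 m^3/s


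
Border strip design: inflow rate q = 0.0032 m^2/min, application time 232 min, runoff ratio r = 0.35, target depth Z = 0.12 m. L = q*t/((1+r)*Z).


L = q*t/((1+r)*Z)
L = 0.0032*232/((1+0.35)*0.12)
L = 0.7424/0.162

4.5827 m


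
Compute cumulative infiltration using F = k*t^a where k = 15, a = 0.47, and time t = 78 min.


F = k * t^a = 15 * 78^0.47
F = 15 * 7.749692

116.2454 mm


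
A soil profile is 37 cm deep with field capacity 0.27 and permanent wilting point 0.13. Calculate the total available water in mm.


AWC = (FC - PWP) * d * 10
AWC = (0.27 - 0.13) * 37 * 10
AWC = 0.1400 * 37 * 10

51.8000 mm


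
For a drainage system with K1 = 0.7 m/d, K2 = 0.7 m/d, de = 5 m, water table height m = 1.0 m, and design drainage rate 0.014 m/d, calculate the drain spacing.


S^2 = 8*K2*de*m/q + 4*K1*m^2/q
S^2 = 8*0.7*5*1.0/0.014 + 4*0.7*1.0^2/0.014
S = sqrt(2200.0000)

46.9042 m


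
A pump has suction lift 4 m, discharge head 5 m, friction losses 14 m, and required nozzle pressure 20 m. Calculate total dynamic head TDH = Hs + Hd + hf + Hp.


TDH = Hs + Hd + hf + Hp = 4 + 5 + 14 + 20 = 43

43 m


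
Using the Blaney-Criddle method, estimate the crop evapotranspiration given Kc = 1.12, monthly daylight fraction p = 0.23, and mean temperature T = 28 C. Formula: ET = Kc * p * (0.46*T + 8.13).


ET = Kc * p * (0.46*T + 8.13)
ET = 1.12 * 0.23 * (0.46*28 + 8.13)
ET = 1.12 * 0.23 * 21.0100

5.4122 mm/day


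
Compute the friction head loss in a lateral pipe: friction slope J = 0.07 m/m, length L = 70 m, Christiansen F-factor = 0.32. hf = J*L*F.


hf = J * L * F = 0.07 * 70 * 0.32 = 1.5680 m

1.5680 m


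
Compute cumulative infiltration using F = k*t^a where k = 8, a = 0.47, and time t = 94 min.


F = k * t^a = 8 * 94^0.47
F = 8 * 8.459995

67.6800 mm


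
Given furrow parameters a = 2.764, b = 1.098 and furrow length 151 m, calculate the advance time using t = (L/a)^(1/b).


t = (L/a)^(1/b)
t = (151/2.764)^(1/1.098)
t = 54.630970^(1/1.098)

38.2267 min


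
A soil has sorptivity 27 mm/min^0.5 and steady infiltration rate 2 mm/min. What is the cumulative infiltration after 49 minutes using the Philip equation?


F = S*sqrt(t) + A*t
F = 27*sqrt(49) + 2*49
F = 27*7.000000 + 98

287.0000 mm


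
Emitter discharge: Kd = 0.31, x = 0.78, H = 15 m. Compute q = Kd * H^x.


q = Kd * H^x = 0.31 * 15^0.78 = 0.31 * 8.267062

2.5628 L/h


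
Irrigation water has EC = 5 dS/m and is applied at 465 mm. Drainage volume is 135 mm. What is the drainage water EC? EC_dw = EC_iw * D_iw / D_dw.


EC_dw = EC_iw * D_iw / D_dw
EC_dw = 5 * 465 / 135
EC_dw = 2325 / 135

17.2222 dS/m


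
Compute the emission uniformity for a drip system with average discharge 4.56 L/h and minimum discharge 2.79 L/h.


EU = (q_min/q_avg)*100 = (2.79/4.56)*100 = 61.1842%

61.1842 %


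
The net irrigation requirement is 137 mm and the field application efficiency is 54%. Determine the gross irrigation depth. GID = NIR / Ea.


Ea = 54% = 0.54
GID = NIR / Ea = 137 / 0.54 = 253.7037 mm

253.7037 mm


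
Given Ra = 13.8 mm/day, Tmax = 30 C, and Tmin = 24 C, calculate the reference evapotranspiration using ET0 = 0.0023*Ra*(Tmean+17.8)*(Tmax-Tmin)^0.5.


Tmean = (Tmax + Tmin)/2 = (30 + 24)/2 = 27.0
ET0 = 0.0023 * 13.8 * (27.0 + 17.8) * sqrt(30 - 24)
ET0 = 0.0023 * 13.8 * 44.8 * 2.449490

3.4831 mm/day


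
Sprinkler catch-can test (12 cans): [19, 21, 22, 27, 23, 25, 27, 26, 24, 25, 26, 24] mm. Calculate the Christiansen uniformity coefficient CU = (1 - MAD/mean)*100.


mean = 24.083333 mm
MAD = 1.916667 mm
CU = (1 - 1.916667/24.083333)*100

92.0415 %


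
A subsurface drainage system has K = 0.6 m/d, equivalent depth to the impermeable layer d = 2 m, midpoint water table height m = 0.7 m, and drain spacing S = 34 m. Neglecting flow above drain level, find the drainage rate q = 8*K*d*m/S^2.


q = 8*K*d*m/S^2
q = 8*0.6*2*0.7/34^2
q = 6.7200 / 1156

0.0058 m/d


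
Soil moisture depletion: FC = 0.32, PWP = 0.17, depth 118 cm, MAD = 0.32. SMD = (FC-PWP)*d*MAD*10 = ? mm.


SMD = (FC - PWP) * d * MAD * 10
SMD = (0.32 - 0.17) * 118 * 0.32 * 10
SMD = 0.1500 * 118 * 0.32 * 10

56.6400 mm


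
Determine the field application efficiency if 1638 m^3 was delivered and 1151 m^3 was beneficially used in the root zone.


Ea = V_root / V_field * 100 = 1151 / 1638 * 100 = 70.2686%

70.2686 %


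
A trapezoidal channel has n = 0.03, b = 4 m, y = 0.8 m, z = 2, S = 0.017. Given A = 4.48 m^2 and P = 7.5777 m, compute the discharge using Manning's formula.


R = A/P = 4.48/7.5777 = 0.591208
Q = (1/0.03) * 4.48 * 0.591208^(2/3) * 0.017^0.5

13.7154 m^3/s


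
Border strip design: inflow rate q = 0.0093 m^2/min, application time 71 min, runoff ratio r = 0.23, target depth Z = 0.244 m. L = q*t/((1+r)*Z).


L = q*t/((1+r)*Z)
L = 0.0093*71/((1+0.23)*0.244)
L = 0.6603/0.30012

2.2001 m


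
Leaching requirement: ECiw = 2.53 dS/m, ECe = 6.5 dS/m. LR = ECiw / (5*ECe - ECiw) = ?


LR = ECiw / (5*ECe - ECiw)
LR = 2.53 / (5*6.5 - 2.53)
LR = 2.53 / 29.9700

0.0844


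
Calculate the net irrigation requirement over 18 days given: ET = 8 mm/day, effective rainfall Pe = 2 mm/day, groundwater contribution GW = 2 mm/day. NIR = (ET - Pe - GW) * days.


Daily deficit = ET - Pe - GW = 8 - 2 - 2 = 4 mm/day
NIR = 4 * 18 = 72 mm

72.0000 mm


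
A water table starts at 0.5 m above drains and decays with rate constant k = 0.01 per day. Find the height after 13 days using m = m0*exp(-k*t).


m = m0 * exp(-k*t)
m = 0.5 * exp(-0.01 * 13)
m = 0.5 * exp(-0.1300)

0.4390 m


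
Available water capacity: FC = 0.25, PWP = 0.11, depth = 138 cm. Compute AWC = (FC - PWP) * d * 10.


AWC = (FC - PWP) * d * 10
AWC = (0.25 - 0.11) * 138 * 10
AWC = 0.1400 * 138 * 10

193.2000 mm


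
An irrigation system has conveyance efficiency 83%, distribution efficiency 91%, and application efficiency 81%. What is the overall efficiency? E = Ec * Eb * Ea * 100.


Ec = 0.83, Eb = 0.91, Ea = 0.81
E = 0.83 * 0.91 * 0.81 * 100 = 61.1793%

61.1793 %


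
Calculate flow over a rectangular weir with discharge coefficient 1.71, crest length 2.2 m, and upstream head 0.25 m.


Q = C * L * H^(3/2) = 1.71 * 2.2 * 0.25^1.5 = 1.71 * 2.2 * 0.125000

0.4703 m^3/s


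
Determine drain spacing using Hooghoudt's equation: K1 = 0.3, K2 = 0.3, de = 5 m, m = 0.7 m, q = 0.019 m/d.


S^2 = 8*K2*de*m/q + 4*K1*m^2/q
S^2 = 8*0.3*5*0.7/0.019 + 4*0.3*0.7^2/0.019
S = sqrt(473.0526)

21.7498 m


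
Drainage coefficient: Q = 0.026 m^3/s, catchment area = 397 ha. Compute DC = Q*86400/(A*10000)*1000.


DC = Q * 86400 / (A * 10000) * 1000
DC = 0.026 * 86400 / (397 * 10000) * 1000
DC = 2246400.0000 / 3970000

0.5658 mm/day


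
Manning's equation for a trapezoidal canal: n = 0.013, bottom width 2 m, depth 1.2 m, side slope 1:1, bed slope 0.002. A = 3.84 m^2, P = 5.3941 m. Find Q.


R = A/P = 3.84/5.3941 = 0.711889
Q = (1/0.013) * 3.84 * 0.711889^(2/3) * 0.002^0.5

10.5320 m^3/s


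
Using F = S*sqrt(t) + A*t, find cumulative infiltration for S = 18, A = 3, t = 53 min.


F = S*sqrt(t) + A*t
F = 18*sqrt(53) + 3*53
F = 18*7.280110 + 159

290.0420 mm


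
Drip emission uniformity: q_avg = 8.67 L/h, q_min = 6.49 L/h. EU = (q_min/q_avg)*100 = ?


EU = (q_min/q_avg)*100 = (6.49/8.67)*100 = 74.8558%

74.8558 %


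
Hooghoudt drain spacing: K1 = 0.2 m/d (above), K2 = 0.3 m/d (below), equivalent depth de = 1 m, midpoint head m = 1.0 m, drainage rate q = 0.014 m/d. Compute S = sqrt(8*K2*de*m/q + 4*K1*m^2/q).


S^2 = 8*K2*de*m/q + 4*K1*m^2/q
S^2 = 8*0.3*1*1.0/0.014 + 4*0.2*1.0^2/0.014
S = sqrt(228.5714)

15.1186 m


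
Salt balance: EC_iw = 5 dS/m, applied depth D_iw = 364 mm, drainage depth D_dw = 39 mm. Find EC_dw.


EC_dw = EC_iw * D_iw / D_dw
EC_dw = 5 * 364 / 39
EC_dw = 1820 / 39

46.6667 dS/m


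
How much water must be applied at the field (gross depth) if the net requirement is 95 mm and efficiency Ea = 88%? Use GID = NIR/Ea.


Ea = 88% = 0.88
GID = NIR / Ea = 95 / 0.88 = 107.9545 mm

107.9545 mm


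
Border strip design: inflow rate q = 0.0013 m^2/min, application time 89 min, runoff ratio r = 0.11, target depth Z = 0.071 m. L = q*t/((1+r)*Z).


L = q*t/((1+r)*Z)
L = 0.0013*89/((1+0.11)*0.071)
L = 0.1157/0.07881

1.4681 m


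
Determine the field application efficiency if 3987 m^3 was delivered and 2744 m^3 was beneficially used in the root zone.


Ea = V_root / V_field * 100 = 2744 / 3987 * 100 = 68.8237%

68.8237 %


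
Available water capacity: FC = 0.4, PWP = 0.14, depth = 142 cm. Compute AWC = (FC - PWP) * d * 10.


AWC = (FC - PWP) * d * 10
AWC = (0.4 - 0.14) * 142 * 10
AWC = 0.2600 * 142 * 10

369.2000 mm


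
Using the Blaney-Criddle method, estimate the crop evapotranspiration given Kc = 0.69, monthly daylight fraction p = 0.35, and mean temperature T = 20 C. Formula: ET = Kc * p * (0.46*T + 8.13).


ET = Kc * p * (0.46*T + 8.13)
ET = 0.69 * 0.35 * (0.46*20 + 8.13)
ET = 0.69 * 0.35 * 17.3300

4.1852 mm/day


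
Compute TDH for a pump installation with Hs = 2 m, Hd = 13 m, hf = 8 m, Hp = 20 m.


TDH = Hs + Hd + hf + Hp = 2 + 13 + 8 + 20 = 43

43 m


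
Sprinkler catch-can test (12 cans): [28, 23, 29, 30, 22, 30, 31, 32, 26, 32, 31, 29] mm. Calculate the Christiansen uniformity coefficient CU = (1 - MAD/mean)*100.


mean = 28.583333 mm
MAD = 2.555556 mm
CU = (1 - 2.555556/28.583333)*100

91.0593 %


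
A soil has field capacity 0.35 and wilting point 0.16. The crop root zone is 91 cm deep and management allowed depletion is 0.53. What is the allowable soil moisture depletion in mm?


SMD = (FC - PWP) * d * MAD * 10
SMD = (0.35 - 0.16) * 91 * 0.53 * 10
SMD = 0.1900 * 91 * 0.53 * 10

91.6370 mm


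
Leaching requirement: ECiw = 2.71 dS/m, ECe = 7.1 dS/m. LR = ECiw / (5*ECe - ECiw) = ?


LR = ECiw / (5*ECe - ECiw)
LR = 2.71 / (5*7.1 - 2.71)
LR = 2.71 / 32.7900

0.0826


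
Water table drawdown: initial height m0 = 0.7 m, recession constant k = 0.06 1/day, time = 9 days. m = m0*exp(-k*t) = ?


m = m0 * exp(-k*t)
m = 0.7 * exp(-0.06 * 9)
m = 0.7 * exp(-0.5400)

0.4079 m


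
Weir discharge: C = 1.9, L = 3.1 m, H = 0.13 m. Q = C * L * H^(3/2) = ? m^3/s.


Q = C * L * H^(3/2) = 1.9 * 3.1 * 0.13^1.5 = 1.9 * 3.1 * 0.046872

0.2761 m^3/s


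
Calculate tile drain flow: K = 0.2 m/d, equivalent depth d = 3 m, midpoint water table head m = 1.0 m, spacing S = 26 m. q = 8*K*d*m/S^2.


q = 8*K*d*m/S^2
q = 8*0.2*3*1.0/26^2
q = 4.8000 / 676

0.0071 m/d


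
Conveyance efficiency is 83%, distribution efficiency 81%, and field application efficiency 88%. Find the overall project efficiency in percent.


Ec = 0.83, Eb = 0.81, Ea = 0.88
E = 0.83 * 0.81 * 0.88 * 100 = 59.1624%

59.1624 %


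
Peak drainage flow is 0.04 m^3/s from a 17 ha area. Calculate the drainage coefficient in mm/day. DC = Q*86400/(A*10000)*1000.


DC = Q * 86400 / (A * 10000) * 1000
DC = 0.04 * 86400 / (17 * 10000) * 1000
DC = 3456000.0000 / 170000

20.3294 mm/day


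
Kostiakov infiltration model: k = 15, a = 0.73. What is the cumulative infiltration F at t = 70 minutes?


F = k * t^a = 15 * 70^0.73
F = 15 * 22.229084

333.4363 mm


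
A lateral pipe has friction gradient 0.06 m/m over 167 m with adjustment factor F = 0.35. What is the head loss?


hf = J * L * F = 0.06 * 167 * 0.35 = 3.5070 m

3.5070 m


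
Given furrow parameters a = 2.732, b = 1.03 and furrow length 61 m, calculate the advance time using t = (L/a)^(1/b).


t = (L/a)^(1/b)
t = (61/2.732)^(1/1.03)
t = 22.327965^(1/1.03)

20.3968 min


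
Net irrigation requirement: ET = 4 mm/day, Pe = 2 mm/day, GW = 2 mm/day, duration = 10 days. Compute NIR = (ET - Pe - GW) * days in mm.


Daily deficit = ET - Pe - GW = 4 - 2 - 2 = 0 mm/day
NIR = 0 * 10 = 0 mm

0 mm


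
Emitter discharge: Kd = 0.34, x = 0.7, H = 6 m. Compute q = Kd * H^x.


q = Kd * H^x = 0.34 * 6^0.7 = 0.34 * 3.505144

1.1917 L/h


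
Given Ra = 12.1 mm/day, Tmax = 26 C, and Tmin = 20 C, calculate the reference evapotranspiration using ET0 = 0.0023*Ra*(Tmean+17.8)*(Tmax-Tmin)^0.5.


Tmean = (Tmax + Tmin)/2 = (26 + 20)/2 = 23.0
ET0 = 0.0023 * 12.1 * (23.0 + 17.8) * sqrt(26 - 20)
ET0 = 0.0023 * 12.1 * 40.8 * 2.449490

2.7813 mm/day


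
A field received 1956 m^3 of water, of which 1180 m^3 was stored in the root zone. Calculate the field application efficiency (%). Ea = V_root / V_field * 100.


Ea = V_root / V_field * 100 = 1180 / 1956 * 100 = 60.3272%

60.3272 %


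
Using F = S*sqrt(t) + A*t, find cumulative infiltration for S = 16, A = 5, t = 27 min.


F = S*sqrt(t) + A*t
F = 16*sqrt(27) + 5*27
F = 16*5.196152 + 135

218.1384 mm


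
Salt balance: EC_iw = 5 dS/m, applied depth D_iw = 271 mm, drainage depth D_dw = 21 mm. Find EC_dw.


EC_dw = EC_iw * D_iw / D_dw
EC_dw = 5 * 271 / 21
EC_dw = 1355 / 21

64.5238 dS/m


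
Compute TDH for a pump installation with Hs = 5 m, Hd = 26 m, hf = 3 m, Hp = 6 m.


TDH = Hs + Hd + hf + Hp = 5 + 26 + 3 + 6 = 40

40 m


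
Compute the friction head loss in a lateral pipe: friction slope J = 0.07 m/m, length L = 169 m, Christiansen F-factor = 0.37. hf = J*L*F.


hf = J * L * F = 0.07 * 169 * 0.37 = 4.3771 m

4.3771 m


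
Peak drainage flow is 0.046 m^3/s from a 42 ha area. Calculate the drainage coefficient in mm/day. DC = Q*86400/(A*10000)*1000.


DC = Q * 86400 / (A * 10000) * 1000
DC = 0.046 * 86400 / (42 * 10000) * 1000
DC = 3974400.0000 / 420000

9.4629 mm/day


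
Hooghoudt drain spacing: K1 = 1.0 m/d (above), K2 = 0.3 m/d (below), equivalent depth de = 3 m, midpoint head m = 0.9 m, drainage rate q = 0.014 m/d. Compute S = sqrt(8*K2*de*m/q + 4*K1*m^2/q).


S^2 = 8*K2*de*m/q + 4*K1*m^2/q
S^2 = 8*0.3*3*0.9/0.014 + 4*1.0*0.9^2/0.014
S = sqrt(694.2857)

26.3493 m


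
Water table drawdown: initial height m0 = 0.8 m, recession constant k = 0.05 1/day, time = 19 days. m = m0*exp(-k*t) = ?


m = m0 * exp(-k*t)
m = 0.8 * exp(-0.05 * 19)
m = 0.8 * exp(-0.9500)

0.3094 m


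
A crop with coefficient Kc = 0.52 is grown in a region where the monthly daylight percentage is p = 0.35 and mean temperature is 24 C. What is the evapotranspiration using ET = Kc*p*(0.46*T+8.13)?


ET = Kc * p * (0.46*T + 8.13)
ET = 0.52 * 0.35 * (0.46*24 + 8.13)
ET = 0.52 * 0.35 * 19.1700

3.4889 mm/day


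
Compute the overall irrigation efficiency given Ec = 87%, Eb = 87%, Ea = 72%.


Ec = 0.87, Eb = 0.87, Ea = 0.72
E = 0.87 * 0.87 * 0.72 * 100 = 54.4968%

54.4968 %


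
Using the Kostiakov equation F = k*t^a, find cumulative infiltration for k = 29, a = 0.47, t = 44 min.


F = k * t^a = 29 * 44^0.47
F = 29 * 5.921378

171.7200 mm


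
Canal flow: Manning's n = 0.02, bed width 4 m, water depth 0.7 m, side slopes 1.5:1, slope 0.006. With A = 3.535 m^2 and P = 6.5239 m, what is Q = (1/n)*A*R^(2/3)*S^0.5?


R = A/P = 3.535/6.5239 = 0.541854
Q = (1/0.02) * 3.535 * 0.541854^(2/3) * 0.006^0.5

9.0996 m^3/s


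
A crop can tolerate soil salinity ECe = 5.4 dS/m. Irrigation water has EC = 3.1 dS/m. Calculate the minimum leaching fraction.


LR = ECiw / (5*ECe - ECiw)
LR = 3.1 / (5*5.4 - 3.1)
LR = 3.1 / 23.9000

0.1297


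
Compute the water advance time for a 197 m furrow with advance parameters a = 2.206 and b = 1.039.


t = (L/a)^(1/b)
t = (197/2.206)^(1/1.039)
t = 89.301904^(1/1.039)

75.4454 min


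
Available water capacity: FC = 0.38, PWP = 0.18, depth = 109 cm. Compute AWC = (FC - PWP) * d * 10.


AWC = (FC - PWP) * d * 10
AWC = (0.38 - 0.18) * 109 * 10
AWC = 0.2000 * 109 * 10

218.0000 mm


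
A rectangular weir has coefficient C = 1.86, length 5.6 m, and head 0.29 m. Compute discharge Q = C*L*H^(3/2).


Q = C * L * H^(3/2) = 1.86 * 5.6 * 0.29^1.5 = 1.86 * 5.6 * 0.156170

1.6267 m^3/s


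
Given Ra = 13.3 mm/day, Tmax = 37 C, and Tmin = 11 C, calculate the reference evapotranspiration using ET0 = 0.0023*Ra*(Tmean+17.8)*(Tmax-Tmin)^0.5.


Tmean = (Tmax + Tmin)/2 = (37 + 11)/2 = 24.0
ET0 = 0.0023 * 13.3 * (24.0 + 17.8) * sqrt(37 - 11)
ET0 = 0.0023 * 13.3 * 41.8 * 5.099020

6.5199 mm/day


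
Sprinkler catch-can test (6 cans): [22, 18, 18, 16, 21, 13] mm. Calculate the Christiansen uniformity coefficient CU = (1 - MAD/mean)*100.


mean = 18.000000 mm
MAD = 2.333333 mm
CU = (1 - 2.333333/18.000000)*100

87.0370 %
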